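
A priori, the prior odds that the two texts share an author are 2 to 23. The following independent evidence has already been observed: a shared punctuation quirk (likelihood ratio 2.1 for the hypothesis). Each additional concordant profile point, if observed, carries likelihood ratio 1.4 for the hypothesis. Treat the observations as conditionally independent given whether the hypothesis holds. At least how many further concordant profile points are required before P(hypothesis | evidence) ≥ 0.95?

Prior odds = 2/23.
Bayes factor of the evidence already in hand = 2.1.
Odds after that evidence = (2/23) × 2.1 = 21/115.
Target odds = 0.95/0.05 = 19.
Need 1.4ⁿ ≥ 19 ÷ (21/115) = 2185/21.
1.4¹³ ≈79.3715 falls short of 2185/21 but 1.4¹⁴ ≈111.12 reaches it, so n = 14.

14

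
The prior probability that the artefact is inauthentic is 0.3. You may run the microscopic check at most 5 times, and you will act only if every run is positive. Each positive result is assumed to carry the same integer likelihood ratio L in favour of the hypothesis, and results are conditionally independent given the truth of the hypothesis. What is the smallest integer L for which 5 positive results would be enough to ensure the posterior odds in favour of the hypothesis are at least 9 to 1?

2

Prior odds = 0.3/0.7 = 3/7.
Target odds = 9.
Need L⁵ ≥ 9 ÷ (3/7) = 21.
1⁵ = 1 < 21 ≤ 32 = 2⁵, so L = 2.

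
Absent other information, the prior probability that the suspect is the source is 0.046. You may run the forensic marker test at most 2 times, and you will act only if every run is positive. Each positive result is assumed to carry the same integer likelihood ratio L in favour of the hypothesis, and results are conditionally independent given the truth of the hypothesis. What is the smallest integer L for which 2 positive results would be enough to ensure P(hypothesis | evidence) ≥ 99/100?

46

Prior odds = 0.046/0.954 = 23/477.
Target odds = 0.99/0.01 = 99.
Need L² ≥ 99 ÷ (23/477) = 47223/23.
45² = 2025 < 47223/23 ≤ 2116 = 46², so L = 46.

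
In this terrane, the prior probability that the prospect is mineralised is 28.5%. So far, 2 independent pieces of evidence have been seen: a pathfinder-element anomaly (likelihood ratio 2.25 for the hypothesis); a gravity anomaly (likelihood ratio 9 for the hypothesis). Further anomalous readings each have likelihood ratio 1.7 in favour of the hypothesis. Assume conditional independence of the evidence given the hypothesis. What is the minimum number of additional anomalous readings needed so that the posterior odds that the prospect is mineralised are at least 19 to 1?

2

Prior odds = 0.285/0.715 = 57/143.
Combined Bayes factor of the evidence already in hand = 2.25 × 9 = 20.25.
Odds after that evidence = (57/143) × 20.25 = 4617/572.
Target odds = 19.
Need 1.7ⁿ ≥ 19 ÷ (4617/572) = 572/243.
1.7¹ = 1.7 falls short of 572/243 but 1.7² = 2.89 reaches it, so n = 2.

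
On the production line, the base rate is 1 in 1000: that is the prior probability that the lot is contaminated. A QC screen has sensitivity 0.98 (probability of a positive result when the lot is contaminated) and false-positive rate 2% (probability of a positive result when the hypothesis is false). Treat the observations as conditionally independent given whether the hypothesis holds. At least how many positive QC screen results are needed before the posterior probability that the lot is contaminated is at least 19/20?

Prior odds = 0.001/0.999 = 1/999.
Likelihood ratio of a positive result = 0.98/0.02 = 49.
Target posterior odds = 0.95/0.05 = 19.
Need (1/999) × 49ⁿ ≥ 19, i.e. 49ⁿ ≥ 18981.
49² = 2401 falls short of 18981 but 49³ = 117649 reaches it, so n = 3.

3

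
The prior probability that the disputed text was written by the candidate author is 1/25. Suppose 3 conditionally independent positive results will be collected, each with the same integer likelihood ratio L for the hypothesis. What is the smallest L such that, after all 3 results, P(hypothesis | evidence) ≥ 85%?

Prior odds = 0.04/0.96 = 1/24.
Target odds = 0.85/0.15 = 17/3.
Need L³ ≥ 17/3 ÷ (1/24) = 136.
5³ = 125 < 136 ≤ 216 = 6³, so L = 6.

6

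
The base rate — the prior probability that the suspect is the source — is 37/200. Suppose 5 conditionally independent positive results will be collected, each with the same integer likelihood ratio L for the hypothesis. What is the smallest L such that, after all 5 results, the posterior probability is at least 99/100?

4

Prior odds = 0.185/0.815 = 37/163.
Target odds = 0.99/0.01 = 99.
Need L⁵ ≥ 99 ÷ (37/163) = 16137/37.
3⁵ = 243 < 16137/37 ≤ 1024 = 4⁵, so L = 4.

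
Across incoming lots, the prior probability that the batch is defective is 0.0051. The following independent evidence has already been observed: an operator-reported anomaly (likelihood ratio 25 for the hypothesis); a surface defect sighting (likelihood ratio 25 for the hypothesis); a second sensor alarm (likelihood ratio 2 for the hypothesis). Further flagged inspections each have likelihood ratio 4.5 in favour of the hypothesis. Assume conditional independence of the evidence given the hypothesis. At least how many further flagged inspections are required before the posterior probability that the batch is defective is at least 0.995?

3

Prior odds = 0.0051/0.9949 = 51/9949.
Combined Bayes factor of the evidence already in hand = 25 × 25 × 2 = 1250.
Odds after that evidence = (51/9949) × 1250 = 63750/9949.
Target odds = 0.995/0.005 = 199.
Need 4.5ⁿ ≥ 199 ÷ (63750/9949) = 1979851/63750.
4.5² = 20.25 falls short of 1979851/63750 but 4.5³ = 91.125 reaches it, so n = 3.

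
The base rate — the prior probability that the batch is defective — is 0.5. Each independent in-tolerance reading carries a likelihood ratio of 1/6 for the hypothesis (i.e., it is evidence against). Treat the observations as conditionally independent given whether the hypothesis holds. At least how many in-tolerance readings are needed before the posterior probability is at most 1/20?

2

Prior odds: 0.5 ÷ 0.5 = 1.
Likelihood ratio per in-tolerance reading = 1/6.
Target odds: 0.05 ÷ 0.95 = 1/19.
Require (1/6)ⁿ ≤ 1/19 ÷ 1 = 1/19.
(1/6)¹ = 1/6 is still above 1/19 but (1/6)² = 1/36 is at or below it, so n = 2.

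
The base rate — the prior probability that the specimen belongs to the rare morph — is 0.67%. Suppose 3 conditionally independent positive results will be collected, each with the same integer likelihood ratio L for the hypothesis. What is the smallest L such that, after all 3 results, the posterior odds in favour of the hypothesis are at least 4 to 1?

9

Prior odds = 0.0067/0.9933 = 67/9933.
Target odds = 4.
Need L³ ≥ 4 ÷ (67/9933) = 39732/67.
8³ = 512 < 39732/67 ≤ 729 = 9³, so L = 9.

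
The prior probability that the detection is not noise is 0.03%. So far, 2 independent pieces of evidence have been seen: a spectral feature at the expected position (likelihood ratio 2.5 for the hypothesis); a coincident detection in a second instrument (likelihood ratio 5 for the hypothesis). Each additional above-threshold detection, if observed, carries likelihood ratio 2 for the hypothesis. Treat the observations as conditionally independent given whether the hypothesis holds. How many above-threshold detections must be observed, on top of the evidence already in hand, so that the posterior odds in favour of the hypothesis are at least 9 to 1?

Prior odds = 0.0003/0.9997 = 3/9997.
Combined Bayes factor of the evidence already in hand = 2.5 × 5 = 12.5.
Odds after that evidence = (3/9997) × 12.5 = 75/19994.
Target odds = 9.
Need 2ⁿ ≥ 9 ÷ (75/19994) = 2399.28.
2¹¹ = 2048 falls short of 2399.28 but 2¹² = 4096 reaches it, so n = 12.

12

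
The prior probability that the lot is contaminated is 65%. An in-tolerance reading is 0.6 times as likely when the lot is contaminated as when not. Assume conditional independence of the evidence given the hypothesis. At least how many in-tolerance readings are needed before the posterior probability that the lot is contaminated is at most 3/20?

Prior odds = 0.65/0.35 = 13/7.
Likelihood ratio per in-tolerance reading = 0.6.
Target odds: 0.15 ÷ 0.85 = 3/17.
Need (13/7) × 0.6ⁿ ≤ 3/17, i.e. 0.6ⁿ ≤ 21/221.
0.6⁴ = 0.1296 is still above 21/221 but 0.6⁵ = 0.07776 is at or below it, so n = 5.

5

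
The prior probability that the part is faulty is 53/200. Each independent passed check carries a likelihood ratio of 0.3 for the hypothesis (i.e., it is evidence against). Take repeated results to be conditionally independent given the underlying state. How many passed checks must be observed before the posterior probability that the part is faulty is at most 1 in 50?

3

Prior odds: 0.265 ÷ 0.735 = 53/147.
Likelihood ratio per passed check = 0.3.
Target posterior odds = 0.02/0.98 = 1/49.
Require 0.3ⁿ ≤ 1/49 ÷ (53/147) = 3/53.
0.3² = 0.09 is still above 3/53 but 0.3³ = 0.027 is at or below it, so n = 3.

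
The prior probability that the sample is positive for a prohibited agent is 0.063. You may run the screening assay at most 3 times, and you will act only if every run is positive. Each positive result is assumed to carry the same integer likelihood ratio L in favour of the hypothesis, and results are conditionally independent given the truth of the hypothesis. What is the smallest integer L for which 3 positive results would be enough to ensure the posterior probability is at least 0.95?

7

Prior odds = 0.063/0.937 = 63/937.
Target odds = 0.95/0.05 = 19.
Need L³ ≥ 19 ÷ (63/937) = 17803/63.
6³ = 216 < 17803/63 ≤ 343 = 7³, so L = 7.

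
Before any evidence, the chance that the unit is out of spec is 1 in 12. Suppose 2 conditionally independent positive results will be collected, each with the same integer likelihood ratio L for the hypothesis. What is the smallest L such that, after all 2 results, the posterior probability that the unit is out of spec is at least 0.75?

6

Prior odds = (1/12)/(11/12) = 1/11.
Target odds = 0.75/0.25 = 3.
Need L² ≥ 3 ÷ (1/11) = 33.
5² = 25 < 33 ≤ 36 = 6², so L = 6.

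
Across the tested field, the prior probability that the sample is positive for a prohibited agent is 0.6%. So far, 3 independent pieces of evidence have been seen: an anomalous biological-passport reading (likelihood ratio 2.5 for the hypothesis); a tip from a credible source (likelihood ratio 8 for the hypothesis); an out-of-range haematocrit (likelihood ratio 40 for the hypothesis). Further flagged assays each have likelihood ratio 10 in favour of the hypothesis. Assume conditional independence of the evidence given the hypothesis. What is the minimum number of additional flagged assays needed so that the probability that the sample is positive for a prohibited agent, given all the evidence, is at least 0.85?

Prior odds = 0.006/0.994 = 3/497.
Combined Bayes factor of the evidence already in hand = 2.5 × 8 × 40 = 800.
Odds after that evidence = (3/497) × 800 = 2400/497.
Target odds = 0.85/0.15 = 17/3.
Need 10ⁿ ≥ 17/3 ÷ (2400/497) = 8449/7200.
10¹ = 10, which meets the required 8449/7200; so n = 1.

1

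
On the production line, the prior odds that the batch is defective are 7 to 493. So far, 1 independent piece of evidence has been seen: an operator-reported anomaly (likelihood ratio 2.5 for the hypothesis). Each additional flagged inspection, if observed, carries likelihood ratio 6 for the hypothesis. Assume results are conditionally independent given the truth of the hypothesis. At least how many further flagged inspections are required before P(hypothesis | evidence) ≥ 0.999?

6

Prior odds = 7/493.
Bayes factor of the evidence already in hand = 2.5.
Odds after that evidence = (7/493) × 2.5 = 35/986.
Target odds = 0.999/0.001 = 999.
Need 6ⁿ ≥ 999 ÷ (35/986) = 985014/35.
6⁵ = 7776 falls short of 985014/35 but 6⁶ = 46656 reaches it, so n = 6.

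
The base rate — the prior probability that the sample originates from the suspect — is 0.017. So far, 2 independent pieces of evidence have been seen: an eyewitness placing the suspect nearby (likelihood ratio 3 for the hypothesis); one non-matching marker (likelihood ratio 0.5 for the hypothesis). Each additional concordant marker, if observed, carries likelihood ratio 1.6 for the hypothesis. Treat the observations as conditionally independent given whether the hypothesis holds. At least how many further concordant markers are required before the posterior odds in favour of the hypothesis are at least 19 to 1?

15

Prior odds = 0.017/0.983 = 17/983.
Combined Bayes factor of the evidence already in hand = 3 × 0.5 = 1.5.
Odds after that evidence = (17/983) × 1.5 = 51/1966.
Target odds = 19.
Need 1.6ⁿ ≥ 19 ÷ (51/1966) = 37354/51.
1.6¹⁴ ≈720.576 falls short of 37354/51 but 1.6¹⁵ ≈1152.92 reaches it, so n = 15.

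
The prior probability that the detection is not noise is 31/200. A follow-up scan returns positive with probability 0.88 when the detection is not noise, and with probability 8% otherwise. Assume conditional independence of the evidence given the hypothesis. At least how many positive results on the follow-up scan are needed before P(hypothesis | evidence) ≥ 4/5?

Prior odds: 0.155 ÷ 0.845 = 31/169.
Likelihood ratio of a positive result = 0.88/0.08 = 11.
Target odds: 0.8 ÷ 0.2 = 4.
Require 11ⁿ ≥ 4 ÷ (31/169) = 676/31.
11¹ = 11 falls short of 676/31 but 11² = 121 reaches it, so n = 2.

2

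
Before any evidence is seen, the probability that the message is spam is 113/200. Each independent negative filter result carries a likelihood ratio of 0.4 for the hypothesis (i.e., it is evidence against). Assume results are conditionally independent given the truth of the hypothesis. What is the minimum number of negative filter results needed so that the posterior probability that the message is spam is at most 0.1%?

Prior odds: 0.565 ÷ 0.435 = 113/87.
Likelihood ratio per negative filter result = 0.4.
Target odds: 0.001 ÷ 0.999 = 1/999.
Need (113/87) × 0.4ⁿ ≤ 1/999, i.e. 0.4ⁿ ≤ 29/37629.
0.4⁷ = 128/78125 is still above 29/37629 but 0.4⁸ = 256/390625 is at or below it, so n = 8.

8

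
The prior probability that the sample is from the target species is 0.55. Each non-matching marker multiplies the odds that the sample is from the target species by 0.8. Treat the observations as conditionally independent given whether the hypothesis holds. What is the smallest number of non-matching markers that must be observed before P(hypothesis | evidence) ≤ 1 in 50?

19

Prior odds = 0.55/0.45 = 11/9.
Likelihood ratio per non-matching marker = 0.8.
Target posterior odds = 0.02/0.98 = 1/49.
Need (11/9) × 0.8ⁿ ≤ 1/49, i.e. 0.8ⁿ ≤ 9/539.
0.8¹⁸ ≈0.0180144 is still above 9/539 but 0.8¹⁹ ≈0.0144115 is at or below it, so n = 19.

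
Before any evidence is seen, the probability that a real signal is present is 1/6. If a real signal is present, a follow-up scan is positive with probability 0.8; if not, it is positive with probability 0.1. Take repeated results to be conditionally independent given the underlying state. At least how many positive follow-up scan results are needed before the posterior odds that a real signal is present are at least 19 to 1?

3

Prior odds = (1/6)/(5/6) = 0.2.
Likelihood ratio of a positive = 0.8/0.1 = 8.
Target odds = 19.
Need 0.2 × 8ⁿ ≥ 19, i.e. 8ⁿ ≥ 95.
8² = 64 falls short of 95 but 8³ = 512 reaches it, so n = 3.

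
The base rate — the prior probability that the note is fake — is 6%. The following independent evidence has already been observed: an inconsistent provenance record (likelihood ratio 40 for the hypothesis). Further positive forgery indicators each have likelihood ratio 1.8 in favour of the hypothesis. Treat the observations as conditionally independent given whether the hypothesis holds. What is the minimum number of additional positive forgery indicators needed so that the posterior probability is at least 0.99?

7

Prior odds = 0.06/0.94 = 3/47.
Bayes factor of the evidence already in hand = 40.
Odds after that evidence = (3/47) × 40 = 120/47.
Target odds = 0.99/0.01 = 99.
Need 1.8ⁿ ≥ 99 ÷ (120/47) = 38.775.
1.8⁶ = 531441/15625 falls short of 38.775 but 1.8⁷ = 4782969/78125 reaches it, so n = 7.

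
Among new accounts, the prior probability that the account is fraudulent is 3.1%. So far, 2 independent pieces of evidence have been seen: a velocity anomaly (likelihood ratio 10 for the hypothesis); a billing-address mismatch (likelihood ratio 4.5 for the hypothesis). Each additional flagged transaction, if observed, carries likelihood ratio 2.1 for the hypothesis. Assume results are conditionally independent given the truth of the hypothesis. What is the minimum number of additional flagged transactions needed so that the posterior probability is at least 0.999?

Prior odds = 0.031/0.969 = 31/969.
Combined Bayes factor of the evidence already in hand = 10 × 4.5 = 45.
Odds after that evidence = (31/969) × 45 = 465/323.
Target odds = 0.999/0.001 = 999.
Need 2.1ⁿ ≥ 999 ÷ (465/323) = 107559/155.
2.1⁸ ≈378.229 falls short of 107559/155 but 2.1⁹ ≈794.28 reaches it, so n = 9.

9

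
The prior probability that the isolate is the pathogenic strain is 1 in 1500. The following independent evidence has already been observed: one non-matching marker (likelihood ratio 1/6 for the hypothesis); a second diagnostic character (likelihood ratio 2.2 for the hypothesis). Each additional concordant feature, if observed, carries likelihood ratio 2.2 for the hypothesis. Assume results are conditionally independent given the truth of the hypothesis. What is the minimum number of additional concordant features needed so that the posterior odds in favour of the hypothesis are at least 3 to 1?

12

Prior odds = (1/1500)/(1499/1500) = 1/1499.
Combined Bayes factor of the evidence already in hand = (1/6) × 2.2 = 11/30.
Odds after that evidence = (1/1499) × 11/30 = 11/44970.
Target odds = 3.
Need 2.2ⁿ ≥ 3 ÷ (11/44970) = 134910/11.
2.2¹¹ ≈5843.18 falls short of 134910/11 but 2.2¹² ≈12855 reaches it, so n = 12.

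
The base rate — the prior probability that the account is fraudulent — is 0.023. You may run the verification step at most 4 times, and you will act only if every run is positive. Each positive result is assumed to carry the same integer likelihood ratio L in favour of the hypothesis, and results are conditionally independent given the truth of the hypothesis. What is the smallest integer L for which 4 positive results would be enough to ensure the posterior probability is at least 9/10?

5

Prior odds = 0.023/0.977 = 23/977.
Target odds = 0.9/0.1 = 9.
Need L⁴ ≥ 9 ÷ (23/977) = 8793/23.
4⁴ = 256 < 8793/23 ≤ 625 = 5⁴, so L = 5.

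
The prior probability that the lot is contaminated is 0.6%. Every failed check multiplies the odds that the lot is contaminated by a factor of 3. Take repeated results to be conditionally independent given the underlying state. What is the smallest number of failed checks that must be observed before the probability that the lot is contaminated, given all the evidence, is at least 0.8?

Prior odds: 0.006 ÷ 0.994 = 3/497.
Likelihood ratio per failed check = 3.
Target posterior odds = 0.8/0.2 = 4.
Require 3ⁿ ≥ 4 ÷ (3/497) = 1988/3.
3⁵ = 243 falls short of 1988/3 but 3⁶ = 729 reaches it, so n = 6.

6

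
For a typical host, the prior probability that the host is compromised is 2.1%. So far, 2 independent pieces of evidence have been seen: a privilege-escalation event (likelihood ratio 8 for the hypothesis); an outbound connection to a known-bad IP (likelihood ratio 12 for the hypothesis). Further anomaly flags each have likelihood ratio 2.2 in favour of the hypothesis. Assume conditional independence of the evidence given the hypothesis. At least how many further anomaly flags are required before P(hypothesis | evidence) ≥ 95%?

Prior odds = 0.021/0.979 = 21/979.
Combined Bayes factor of the evidence already in hand = 8 × 12 = 96.
Odds after that evidence = (21/979) × 96 = 2016/979.
Target odds = 0.95/0.05 = 19.
Need 2.2ⁿ ≥ 19 ÷ (2016/979) = 18601/2016.
2.2² = 4.84 falls short of 18601/2016 but 2.2³ = 10.648 reaches it, so n = 3.

3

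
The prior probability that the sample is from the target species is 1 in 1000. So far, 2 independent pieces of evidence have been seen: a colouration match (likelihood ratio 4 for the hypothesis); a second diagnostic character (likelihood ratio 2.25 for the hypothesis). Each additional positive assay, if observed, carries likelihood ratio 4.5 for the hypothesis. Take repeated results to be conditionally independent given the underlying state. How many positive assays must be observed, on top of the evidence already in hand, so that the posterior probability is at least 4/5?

Prior odds = 0.001/0.999 = 1/999.
Combined Bayes factor of the evidence already in hand = 4 × 2.25 = 9.
Odds after that evidence = (1/999) × 9 = 1/111.
Target odds = 0.8/0.2 = 4.
Need 4.5ⁿ ≥ 4 ÷ (1/111) = 444.
4.5⁴ = 410.0625 falls short of 444 but 4.5⁵ = 1845.28125 reaches it, so n = 5.

5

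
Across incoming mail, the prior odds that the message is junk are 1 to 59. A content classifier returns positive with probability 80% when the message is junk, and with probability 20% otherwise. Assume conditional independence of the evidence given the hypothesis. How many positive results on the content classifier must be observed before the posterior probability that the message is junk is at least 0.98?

6

Prior odds = 1/59.
Likelihood ratio of a positive result = 0.8/0.2 = 4.
Target posterior odds = 0.98/0.02 = 49.
Need (1/59) × 4ⁿ ≥ 49, i.e. 4ⁿ ≥ 2891.
4⁵ = 1024 falls short of 2891 but 4⁶ = 4096 reaches it, so n = 6.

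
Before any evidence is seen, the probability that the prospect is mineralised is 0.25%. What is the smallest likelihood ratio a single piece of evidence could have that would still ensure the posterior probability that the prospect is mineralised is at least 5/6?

Prior odds = 0.0025/0.9975 = 1/399.
Target odds = (5/6)/(1/6) = 5.
Required Bayes factor = 5 ÷ (1/399) = 1995.

1995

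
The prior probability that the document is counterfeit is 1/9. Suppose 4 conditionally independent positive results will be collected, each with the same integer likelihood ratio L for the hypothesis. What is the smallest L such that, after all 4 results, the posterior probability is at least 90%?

3

Prior odds = (1/9)/(8/9) = 0.125.
Target odds = 0.9/0.1 = 9.
Need L⁴ ≥ 9 ÷ 0.125 = 72.
2⁴ = 16 < 72 ≤ 81 = 3⁴, so L = 3.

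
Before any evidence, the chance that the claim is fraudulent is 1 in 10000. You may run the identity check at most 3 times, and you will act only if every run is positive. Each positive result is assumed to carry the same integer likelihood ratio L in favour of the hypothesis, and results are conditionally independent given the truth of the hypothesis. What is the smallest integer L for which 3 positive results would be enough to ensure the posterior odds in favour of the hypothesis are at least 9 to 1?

Prior odds = 0.0001/0.9999 = 1/9999.
Target odds = 9.
Need L³ ≥ 9 ÷ (1/9999) = 89991.
44³ = 85184 < 89991 ≤ 91125 = 45³, so L = 45.

45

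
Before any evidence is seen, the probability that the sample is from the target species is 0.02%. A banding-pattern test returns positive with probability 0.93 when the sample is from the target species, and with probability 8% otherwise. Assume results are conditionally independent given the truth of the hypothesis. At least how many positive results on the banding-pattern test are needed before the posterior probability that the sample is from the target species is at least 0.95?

5

Prior odds = 0.0002/0.9998 = 1/4999.
Likelihood ratio of a positive result = 0.93/0.08 = 11.625.
Target odds: 0.95 ÷ 0.05 = 19.
Need (1/4999) × 11.625ⁿ ≥ 19, i.e. 11.625ⁿ ≥ 94981.
11.625⁴ = 74805201/4096 falls short of 94981 but 11.625⁵ ≈212307 reaches it, so n = 5.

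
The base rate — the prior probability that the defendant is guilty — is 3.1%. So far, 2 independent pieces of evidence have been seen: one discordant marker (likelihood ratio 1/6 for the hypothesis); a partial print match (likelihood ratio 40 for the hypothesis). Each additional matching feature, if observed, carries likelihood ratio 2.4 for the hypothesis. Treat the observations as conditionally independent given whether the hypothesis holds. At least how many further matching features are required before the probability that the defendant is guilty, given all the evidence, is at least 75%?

Prior odds = 0.031/0.969 = 31/969.
Combined Bayes factor of the evidence already in hand = (1/6) × 40 = 20/3.
Odds after that evidence = (31/969) × 20/3 = 620/2907.
Target odds = 0.75/0.25 = 3.
Need 2.4ⁿ ≥ 3 ÷ (620/2907) = 8721/620.
2.4³ = 13.824 falls short of 8721/620 but 2.4⁴ = 33.1776 reaches it, so n = 4.

4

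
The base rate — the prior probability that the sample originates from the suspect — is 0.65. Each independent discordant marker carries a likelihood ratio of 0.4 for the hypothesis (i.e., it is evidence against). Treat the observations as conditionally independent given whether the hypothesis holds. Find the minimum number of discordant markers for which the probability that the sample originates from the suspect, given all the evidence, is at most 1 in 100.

6

Prior odds = 0.65/0.35 = 13/7.
Likelihood ratio per discordant marker = 0.4.
Target odds: 0.01 ÷ 0.99 = 1/99.
Require 0.4ⁿ ≤ 1/99 ÷ (13/7) = 7/1287.
0.4⁵ = 0.01024 is still above 7/1287 but 0.4⁶ = 64/15625 is at or below it, so n = 6.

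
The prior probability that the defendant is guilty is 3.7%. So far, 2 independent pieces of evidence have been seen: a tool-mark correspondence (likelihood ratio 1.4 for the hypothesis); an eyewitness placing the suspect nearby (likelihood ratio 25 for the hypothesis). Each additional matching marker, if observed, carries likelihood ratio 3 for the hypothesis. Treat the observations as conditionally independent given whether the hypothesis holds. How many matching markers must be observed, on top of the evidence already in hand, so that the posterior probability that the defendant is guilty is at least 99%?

4

Prior odds = 0.037/0.963 = 37/963.
Combined Bayes factor of the evidence already in hand = 1.4 × 25 = 35.
Odds after that evidence = (37/963) × 35 = 1295/963.
Target odds = 0.99/0.01 = 99.
Need 3ⁿ ≥ 99 ÷ (1295/963) = 95337/1295.
3³ = 27 falls short of 95337/1295 but 3⁴ = 81 reaches it, so n = 4.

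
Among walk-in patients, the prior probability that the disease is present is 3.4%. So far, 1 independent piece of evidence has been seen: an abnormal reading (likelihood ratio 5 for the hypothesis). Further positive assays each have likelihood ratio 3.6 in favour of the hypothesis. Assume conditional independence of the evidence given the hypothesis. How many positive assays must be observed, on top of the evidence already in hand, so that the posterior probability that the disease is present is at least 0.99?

5

Prior odds = 0.034/0.966 = 17/483.
Bayes factor of the evidence already in hand = 5.
Odds after that evidence = (17/483) × 5 = 85/483.
Target odds = 0.99/0.01 = 99.
Need 3.6ⁿ ≥ 99 ÷ (85/483) = 47817/85.
3.6⁴ = 167.9616 falls short of 47817/85 but 3.6⁵ = 604.66176 reaches it, so n = 5.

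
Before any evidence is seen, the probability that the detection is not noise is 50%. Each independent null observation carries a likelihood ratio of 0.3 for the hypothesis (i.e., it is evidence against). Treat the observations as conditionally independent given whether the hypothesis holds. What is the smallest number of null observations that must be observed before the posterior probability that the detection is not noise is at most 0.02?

Prior odds: 0.5 ÷ 0.5 = 1.
Likelihood ratio per null observation = 0.3.
Target posterior odds = 0.02/0.98 = 1/49.
Require 0.3ⁿ ≤ 1/49 ÷ 1 = 1/49.
0.3³ = 0.027 is still above 1/49 but 0.3⁴ = 0.0081 is at or below it, so n = 4.

4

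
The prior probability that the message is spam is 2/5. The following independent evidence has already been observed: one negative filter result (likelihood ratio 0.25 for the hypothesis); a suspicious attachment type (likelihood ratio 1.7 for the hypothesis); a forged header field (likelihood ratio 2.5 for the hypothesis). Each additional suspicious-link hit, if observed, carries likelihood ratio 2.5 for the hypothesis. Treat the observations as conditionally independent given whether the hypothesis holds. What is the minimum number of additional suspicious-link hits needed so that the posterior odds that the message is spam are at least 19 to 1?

4

Prior odds = 0.4/0.6 = 2/3.
Combined Bayes factor of the evidence already in hand = 0.25 × 1.7 × 2.5 = 1.0625.
Odds after that evidence = (2/3) × 1.0625 = 17/24.
Target odds = 19.
Need 2.5ⁿ ≥ 19 ÷ (17/24) = 456/17.
2.5³ = 15.625 falls short of 456/17 but 2.5⁴ = 39.0625 reaches it, so n = 4.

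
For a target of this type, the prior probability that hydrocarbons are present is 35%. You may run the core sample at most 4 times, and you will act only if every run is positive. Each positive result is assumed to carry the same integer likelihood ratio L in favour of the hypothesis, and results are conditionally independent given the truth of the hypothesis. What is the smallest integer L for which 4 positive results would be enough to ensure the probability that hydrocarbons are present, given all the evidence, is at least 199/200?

Prior odds = 0.35/0.65 = 7/13.
Target odds = 0.995/0.005 = 199.
Need L⁴ ≥ 199 ÷ (7/13) = 2587/7.
4⁴ = 256 < 2587/7 ≤ 625 = 5⁴, so L = 5.

5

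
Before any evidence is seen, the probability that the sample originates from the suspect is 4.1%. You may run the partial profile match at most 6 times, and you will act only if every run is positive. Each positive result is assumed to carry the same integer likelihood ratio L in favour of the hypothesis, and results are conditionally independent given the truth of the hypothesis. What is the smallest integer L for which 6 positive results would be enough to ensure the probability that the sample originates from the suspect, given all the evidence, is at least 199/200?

5

Prior odds = 0.041/0.959 = 41/959.
Target odds = 0.995/0.005 = 199.
Need L⁶ ≥ 199 ÷ (41/959) = 190841/41.
4⁶ = 4096 < 190841/41 ≤ 15625 = 5⁶, so L = 5.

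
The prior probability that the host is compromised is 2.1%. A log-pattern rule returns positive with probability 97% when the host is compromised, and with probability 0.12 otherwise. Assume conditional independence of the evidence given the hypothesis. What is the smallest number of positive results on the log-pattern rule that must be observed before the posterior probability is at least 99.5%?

5

Prior odds: 0.021 ÷ 0.979 = 21/979.
Likelihood ratio of a positive result = 0.97/0.12 = 97/12.
Target posterior odds = 0.995/0.005 = 199.
Need (21/979) × (97/12)ⁿ ≥ 199, i.e. (97/12)ⁿ ≥ 194821/21.
(97/12)⁴ = 88529281/20736 falls short of 194821/21 but (97/12)⁵ ≈34510.6 reaches it, so n = 5.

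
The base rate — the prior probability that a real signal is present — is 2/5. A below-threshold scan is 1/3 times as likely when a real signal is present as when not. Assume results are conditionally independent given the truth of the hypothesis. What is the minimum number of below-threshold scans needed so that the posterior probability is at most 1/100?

4

Prior odds: 0.4 ÷ 0.6 = 2/3.
Likelihood ratio per below-threshold scan = 1/3.
Target odds: 0.01 ÷ 0.99 = 1/99.
Need (2/3) × (1/3)ⁿ ≤ 1/99, i.e. (1/3)ⁿ ≤ 1/66.
(1/3)³ = 1/27 is still above 1/66 but (1/3)⁴ = 1/81 is at or below it, so n = 4.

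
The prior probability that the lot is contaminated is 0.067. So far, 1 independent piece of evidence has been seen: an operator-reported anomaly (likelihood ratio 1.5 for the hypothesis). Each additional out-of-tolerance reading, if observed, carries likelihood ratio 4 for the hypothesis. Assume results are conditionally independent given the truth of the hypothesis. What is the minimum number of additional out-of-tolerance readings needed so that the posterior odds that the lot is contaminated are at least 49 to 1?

5

Prior odds = 0.067/0.933 = 67/933.
Bayes factor of the evidence already in hand = 1.5.
Odds after that evidence = (67/933) × 1.5 = 67/622.
Target odds = 49.
Need 4ⁿ ≥ 49 ÷ (67/622) = 30478/67.
4⁴ = 256 falls short of 30478/67 but 4⁵ = 1024 reaches it, so n = 5.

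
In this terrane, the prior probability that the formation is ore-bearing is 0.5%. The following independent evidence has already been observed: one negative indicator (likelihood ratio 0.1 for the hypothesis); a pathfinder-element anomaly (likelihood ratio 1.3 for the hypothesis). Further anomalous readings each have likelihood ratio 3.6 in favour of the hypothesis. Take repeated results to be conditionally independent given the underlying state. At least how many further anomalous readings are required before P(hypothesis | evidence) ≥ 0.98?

Prior odds = 0.005/0.995 = 1/199.
Combined Bayes factor of the evidence already in hand = 0.1 × 1.3 = 0.13.
Odds after that evidence = (1/199) × 0.13 = 13/19900.
Target odds = 0.98/0.02 = 49.
Need 3.6ⁿ ≥ 49 ÷ (13/19900) = 975100/13.
3.6⁸ ≈28211.1 falls short of 975100/13 but 3.6⁹ ≈101560 reaches it, so n = 9.

9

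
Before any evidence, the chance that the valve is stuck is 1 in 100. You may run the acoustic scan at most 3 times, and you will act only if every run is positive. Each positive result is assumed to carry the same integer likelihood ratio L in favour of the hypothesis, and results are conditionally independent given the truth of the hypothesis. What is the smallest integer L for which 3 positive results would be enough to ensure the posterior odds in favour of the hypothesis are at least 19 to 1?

13

Prior odds = 0.01/0.99 = 1/99.
Target odds = 19.
Need L³ ≥ 19 ÷ (1/99) = 1881.
12³ = 1728 < 1881 ≤ 2197 = 13³, so L = 13.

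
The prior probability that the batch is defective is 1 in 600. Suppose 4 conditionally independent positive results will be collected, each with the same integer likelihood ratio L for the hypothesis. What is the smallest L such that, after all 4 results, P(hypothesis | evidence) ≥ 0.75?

Prior odds = (1/600)/(599/600) = 1/599.
Target odds = 0.75/0.25 = 3.
Need L⁴ ≥ 3 ÷ (1/599) = 1797.
6⁴ = 1296 < 1797 ≤ 2401 = 7⁴, so L = 7.

7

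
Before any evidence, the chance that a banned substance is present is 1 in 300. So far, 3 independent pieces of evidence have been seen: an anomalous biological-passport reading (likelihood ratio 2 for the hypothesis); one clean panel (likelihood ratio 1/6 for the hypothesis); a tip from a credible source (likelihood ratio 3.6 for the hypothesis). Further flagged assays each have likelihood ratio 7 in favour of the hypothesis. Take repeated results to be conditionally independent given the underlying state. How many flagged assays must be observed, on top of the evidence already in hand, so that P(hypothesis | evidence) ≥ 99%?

Prior odds = (1/300)/(299/300) = 1/299.
Combined Bayes factor of the evidence already in hand = 2 × (1/6) × 3.6 = 1.2.
Odds after that evidence = (1/299) × 1.2 = 6/1495.
Target odds = 0.99/0.01 = 99.
Need 7ⁿ ≥ 99 ÷ (6/1495) = 24667.5.
7⁵ = 16807 falls short of 24667.5 but 7⁶ = 117649 reaches it, so n = 6.

6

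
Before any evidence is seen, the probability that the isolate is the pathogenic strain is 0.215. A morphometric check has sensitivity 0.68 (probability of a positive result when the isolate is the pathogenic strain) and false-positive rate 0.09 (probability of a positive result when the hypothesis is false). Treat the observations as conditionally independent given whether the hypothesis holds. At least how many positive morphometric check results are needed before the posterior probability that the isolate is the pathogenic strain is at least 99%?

3

Prior odds: 0.215 ÷ 0.785 = 43/157.
Likelihood ratio of a positive result = 0.68/0.09 = 68/9.
Target odds: 0.99 ÷ 0.01 = 99.
Require (68/9)ⁿ ≥ 99 ÷ (43/157) = 15543/43.
(68/9)² = 4624/81 falls short of 15543/43 but (68/9)³ = 314432/729 reaches it, so n = 3.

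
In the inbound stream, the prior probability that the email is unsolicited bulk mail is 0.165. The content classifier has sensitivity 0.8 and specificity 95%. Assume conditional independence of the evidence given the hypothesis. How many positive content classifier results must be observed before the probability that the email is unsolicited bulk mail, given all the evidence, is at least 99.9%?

Prior odds: 0.165 ÷ 0.835 = 33/167.
False-positive rate = 1 − 0.95 = 0.05; likelihood ratio of a positive = 0.8/0.05 = 16.
Target posterior odds = 0.999/0.001 = 999.
Need (33/167) × 16ⁿ ≥ 999, i.e. 16ⁿ ≥ 55611/11.
16³ = 4096 falls short of 55611/11 but 16⁴ = 65536 reaches it, so n = 4.

4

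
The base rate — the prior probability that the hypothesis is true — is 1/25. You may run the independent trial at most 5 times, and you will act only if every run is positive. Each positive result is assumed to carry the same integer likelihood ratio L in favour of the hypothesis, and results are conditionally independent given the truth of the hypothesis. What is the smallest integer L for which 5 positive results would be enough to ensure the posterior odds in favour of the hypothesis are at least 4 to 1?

3

Prior odds = 0.04/0.96 = 1/24.
Target odds = 4.
Need L⁵ ≥ 4 ÷ (1/24) = 96.
2⁵ = 32 < 96 ≤ 243 = 3⁵, so L = 3.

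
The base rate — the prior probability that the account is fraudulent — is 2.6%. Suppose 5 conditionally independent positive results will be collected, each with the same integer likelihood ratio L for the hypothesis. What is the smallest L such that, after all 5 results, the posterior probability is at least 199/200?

Prior odds = 0.026/0.974 = 13/487.
Target odds = 0.995/0.005 = 199.
Need L⁵ ≥ 199 ÷ (13/487) = 96913/13.
5⁵ = 3125 < 96913/13 ≤ 7776 = 6⁵, so L = 6.

6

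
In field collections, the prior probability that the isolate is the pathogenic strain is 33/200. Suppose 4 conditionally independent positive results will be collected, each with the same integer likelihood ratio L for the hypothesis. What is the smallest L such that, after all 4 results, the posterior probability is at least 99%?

Prior odds = 0.165/0.835 = 33/167.
Target odds = 0.99/0.01 = 99.
Need L⁴ ≥ 99 ÷ (33/167) = 501.
4⁴ = 256 < 501 ≤ 625 = 5⁴, so L = 5.

5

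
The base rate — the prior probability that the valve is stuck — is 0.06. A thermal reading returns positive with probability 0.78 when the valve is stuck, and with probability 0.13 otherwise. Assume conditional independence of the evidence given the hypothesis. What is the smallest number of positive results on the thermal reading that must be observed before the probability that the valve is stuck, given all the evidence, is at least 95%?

Prior odds: 0.06 ÷ 0.94 = 3/47.
Likelihood ratio of a positive result = 0.78/0.13 = 6.
Target posterior odds = 0.95/0.05 = 19.
Need (3/47) × 6ⁿ ≥ 19, i.e. 6ⁿ ≥ 893/3.
6³ = 216 falls short of 893/3 but 6⁴ = 1296 reaches it, so n = 4.

4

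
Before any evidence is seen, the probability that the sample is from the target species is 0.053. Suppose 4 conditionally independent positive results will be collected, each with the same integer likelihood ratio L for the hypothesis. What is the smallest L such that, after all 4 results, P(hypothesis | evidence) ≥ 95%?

Prior odds = 0.053/0.947 = 53/947.
Target odds = 0.95/0.05 = 19.
Need L⁴ ≥ 19 ÷ (53/947) = 17993/53.
4⁴ = 256 < 17993/53 ≤ 625 = 5⁴, so L = 5.

5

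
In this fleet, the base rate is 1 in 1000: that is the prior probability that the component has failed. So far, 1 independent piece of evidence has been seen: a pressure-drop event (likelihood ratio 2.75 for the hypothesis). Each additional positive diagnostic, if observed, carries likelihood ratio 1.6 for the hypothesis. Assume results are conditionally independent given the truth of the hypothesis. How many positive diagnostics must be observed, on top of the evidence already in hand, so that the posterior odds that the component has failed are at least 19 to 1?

Prior odds = 0.001/0.999 = 1/999.
Bayes factor of the evidence already in hand = 2.75.
Odds after that evidence = (1/999) × 2.75 = 11/3996.
Target odds = 19.
Need 1.6ⁿ ≥ 19 ÷ (11/3996) = 75924/11.
1.6¹⁸ ≈4722.37 falls short of 75924/11 but 1.6¹⁹ ≈7555.79 reaches it, so n = 19.

19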